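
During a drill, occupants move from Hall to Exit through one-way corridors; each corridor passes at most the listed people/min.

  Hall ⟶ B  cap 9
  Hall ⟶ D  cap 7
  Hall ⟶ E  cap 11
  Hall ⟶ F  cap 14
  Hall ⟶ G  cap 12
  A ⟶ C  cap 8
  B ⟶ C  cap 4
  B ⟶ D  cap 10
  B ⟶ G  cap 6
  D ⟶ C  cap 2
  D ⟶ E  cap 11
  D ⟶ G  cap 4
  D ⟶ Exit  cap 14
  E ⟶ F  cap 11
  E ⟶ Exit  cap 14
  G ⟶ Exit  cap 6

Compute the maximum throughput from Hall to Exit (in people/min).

Augment Hall→D→Exit: bottleneck 7, flow now 7.
Augment Hall→E→Exit: bottleneck 11, flow now 18.
Augment Hall→G→Exit: bottleneck 6, flow now 24.
Augment Hall→B→D→Exit: bottleneck 7, flow now 31.
Augment Hall→B→D→E→Exit: bottleneck 2, flow now 33.
No augmenting path remains; maximum flow = 33.
In the residual graph, reachable from Hall: {Hall, F, G}.
Min-cut edges: Hall→B (9), Hall→D (7), Hall→E (11), G→Exit (6); capacity 9 + 7 + 11 + 6 = 33.
This cut is saturated, so no flow can exceed 33.

33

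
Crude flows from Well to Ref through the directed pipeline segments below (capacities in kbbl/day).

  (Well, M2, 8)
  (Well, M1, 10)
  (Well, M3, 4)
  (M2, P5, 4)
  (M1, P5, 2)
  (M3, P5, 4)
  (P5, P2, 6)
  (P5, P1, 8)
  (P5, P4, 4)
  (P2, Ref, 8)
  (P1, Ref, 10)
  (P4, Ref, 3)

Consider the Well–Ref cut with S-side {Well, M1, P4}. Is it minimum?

Given cut capacity: 8 + 4 + 2 + 3 = 17.
Augment Well→M2→P5→P2→Ref: bottleneck 4, flow now 4.
Augment Well→M1→P5→P2→Ref: bottleneck 2, flow now 6.
Augment Well→M3→P5→P1→Ref: bottleneck 4, flow now 10.
No augmenting path remains; maximum flow = 10.
In the residual graph, reachable from Well: {Well, M2, M1}.
Min-cut edges: Well→M3 (4), M2→P5 (4), M1→P5 (2); capacity 4 + 4 + 2 = 10.
Cut capacity 17 exceeds the max flow 10, so it is not minimum.

No — its capacity is 17, but the minimum cut has capacity 10.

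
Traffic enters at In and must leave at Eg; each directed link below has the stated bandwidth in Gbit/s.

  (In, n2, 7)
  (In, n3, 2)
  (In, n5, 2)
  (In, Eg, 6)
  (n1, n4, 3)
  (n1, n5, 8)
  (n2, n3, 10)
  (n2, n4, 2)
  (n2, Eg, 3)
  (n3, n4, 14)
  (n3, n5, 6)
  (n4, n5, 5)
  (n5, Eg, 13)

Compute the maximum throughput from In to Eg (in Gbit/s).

17

Augment In→Eg: bottleneck 6, flow now 6.
Augment In→n2→Eg: bottleneck 3, flow now 9.
Augment In→n5→Eg: bottleneck 2, flow now 11.
Augment In→n3→n5→Eg: bottleneck 2, flow now 13.
Augment In→n2→n3→n5→Eg: bottleneck 4, flow now 17.
No augmenting path remains; maximum flow = 17.
In the residual graph, reachable from In: {In}.
Min-cut edges: In→n2 (7), In→n3 (2), In→n5 (2), In→Eg (6); capacity 7 + 2 + 2 + 6 = 17.
This cut is saturated, so no flow can exceed 17.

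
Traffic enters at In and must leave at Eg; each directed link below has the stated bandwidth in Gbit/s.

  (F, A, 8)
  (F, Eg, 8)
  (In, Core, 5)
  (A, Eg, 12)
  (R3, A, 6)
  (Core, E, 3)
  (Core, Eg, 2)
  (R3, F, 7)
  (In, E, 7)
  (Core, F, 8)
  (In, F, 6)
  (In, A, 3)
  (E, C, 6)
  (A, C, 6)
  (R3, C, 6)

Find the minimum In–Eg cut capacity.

Augment In→Core→Eg: bottleneck 2, flow now 2.
Augment In→F→Eg: bottleneck 6, flow now 8.
Augment In→A→Eg: bottleneck 3, flow now 11.
Augment In→Core→F→Eg: bottleneck 2, flow now 13.
Augment In→Core→F→A→Eg: bottleneck 1, flow now 14.
No augmenting path remains; maximum flow = 14.
By max-flow min-cut, the minimum cut capacity equals the max flow.
In the residual graph, reachable from In: {In, E, C}.
Min-cut edges: In→Core (5), In→F (6), In→A (3); capacity 5 + 6 + 3 = 14.

14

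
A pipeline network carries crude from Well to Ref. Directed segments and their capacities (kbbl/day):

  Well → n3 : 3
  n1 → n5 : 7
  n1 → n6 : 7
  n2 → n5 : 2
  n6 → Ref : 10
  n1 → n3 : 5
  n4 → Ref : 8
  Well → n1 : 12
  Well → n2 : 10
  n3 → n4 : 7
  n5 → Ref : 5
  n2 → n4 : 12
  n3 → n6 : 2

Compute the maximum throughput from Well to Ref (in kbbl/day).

22

Augment Well→n1→n5→Ref: bottleneck 5, flow now 5.
Augment Well→n1→n6→Ref: bottleneck 7, flow now 12.
Augment Well→n2→n4→Ref: bottleneck 8, flow now 20.
Augment Well→n3→n6→Ref: bottleneck 2, flow now 22.
No augmenting path remains; maximum flow = 22.
In the residual graph, reachable from Well: {Well, n1, n2, n3, n4, n5}.
Min-cut edges: n1→n6 (7), n3→n6 (2), n4→Ref (8), n5→Ref (5); capacity 7 + 2 + 8 + 5 = 22.
This cut is saturated, so no flow can exceed 22.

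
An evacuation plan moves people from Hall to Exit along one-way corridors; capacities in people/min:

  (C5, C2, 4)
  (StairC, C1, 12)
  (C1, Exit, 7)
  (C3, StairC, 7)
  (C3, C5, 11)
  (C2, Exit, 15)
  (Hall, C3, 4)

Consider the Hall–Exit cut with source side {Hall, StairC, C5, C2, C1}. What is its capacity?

26

Edges leaving {Hall, StairC, C5, C2, C1}: Hall→C3 (4), C2→Exit (15), C1→Exit (7).
Cut capacity = 4 + 15 + 7 = 26.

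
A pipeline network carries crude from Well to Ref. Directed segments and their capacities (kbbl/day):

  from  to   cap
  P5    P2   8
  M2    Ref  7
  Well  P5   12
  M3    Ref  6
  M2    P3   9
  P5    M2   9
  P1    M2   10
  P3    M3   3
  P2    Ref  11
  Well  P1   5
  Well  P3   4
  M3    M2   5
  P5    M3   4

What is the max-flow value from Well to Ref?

Augment Well→P1→M2→Ref: bottleneck 5, flow now 5.
Augment Well→P5→M3→Ref: bottleneck 4, flow now 9.
Augment Well→P5→M2→Ref: bottleneck 2, flow now 11.
Augment Well→P5→P2→Ref: bottleneck 6, flow now 17.
Augment Well→P3→M3→Ref: bottleneck 2, flow now 19.
Augment Well→P3→M3→P5→P2→Ref: bottleneck 1, flow now 20. (uses reverse residual edge)
No augmenting path remains; maximum flow = 20.
In the residual graph, reachable from Well: {Well, P3}.
Min-cut edges: Well→P1 (5), Well→P5 (12), P3→M3 (3); capacity 5 + 12 + 3 = 20.
This cut is saturated, so no flow can exceed 20.

20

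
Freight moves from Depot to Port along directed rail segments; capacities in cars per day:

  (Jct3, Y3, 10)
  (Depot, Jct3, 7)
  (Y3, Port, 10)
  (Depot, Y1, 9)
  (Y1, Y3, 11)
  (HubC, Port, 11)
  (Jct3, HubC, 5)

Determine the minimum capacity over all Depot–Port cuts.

Augment Depot→Jct3→HubC→Port: bottleneck 5, flow now 5.
Augment Depot→Jct3→Y3→Port: bottleneck 2, flow now 7.
Augment Depot→Y1→Y3→Port: bottleneck 8, flow now 15.
No augmenting path remains; maximum flow = 15.
By max-flow min-cut, the minimum cut capacity equals the max flow.
In the residual graph, reachable from Depot: {Depot, Jct3, Y1, Y3}.
Min-cut edges: Jct3→HubC (5), Y3→Port (10); capacity 5 + 10 = 15.

15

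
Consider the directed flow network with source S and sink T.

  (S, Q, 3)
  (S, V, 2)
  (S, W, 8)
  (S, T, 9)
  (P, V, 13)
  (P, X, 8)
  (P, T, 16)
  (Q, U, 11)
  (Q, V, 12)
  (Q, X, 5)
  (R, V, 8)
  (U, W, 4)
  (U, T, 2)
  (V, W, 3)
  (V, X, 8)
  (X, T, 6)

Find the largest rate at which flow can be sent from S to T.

14

Augment S→T: bottleneck 9, flow now 9.
Augment S→Q→U→T: bottleneck 2, flow now 11.
Augment S→Q→X→T: bottleneck 1, flow now 12.
Augment S→V→X→T: bottleneck 2, flow now 14.
No augmenting path remains; maximum flow = 14.
In the residual graph, reachable from S: {S, W}.
Min-cut edges: S→Q (3), S→V (2), S→T (9); capacity 3 + 2 + 9 = 14.
This cut is saturated, so no flow can exceed 14.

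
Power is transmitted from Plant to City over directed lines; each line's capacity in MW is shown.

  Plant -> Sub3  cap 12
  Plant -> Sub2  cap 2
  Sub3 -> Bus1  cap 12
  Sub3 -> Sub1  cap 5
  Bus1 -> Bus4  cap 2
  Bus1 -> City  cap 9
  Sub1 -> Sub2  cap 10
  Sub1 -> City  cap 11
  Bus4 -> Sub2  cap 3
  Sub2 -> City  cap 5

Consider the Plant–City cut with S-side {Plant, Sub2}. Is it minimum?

Given cut capacity: 12 + 5 = 17.
Augment Plant→Sub2→City: bottleneck 2, flow now 2.
Augment Plant→Sub3→Bus1→City: bottleneck 9, flow now 11.
Augment Plant→Sub3→Sub1→City: bottleneck 3, flow now 14.
No augmenting path remains; maximum flow = 14.
In the residual graph, reachable from Plant: {Plant}.
Min-cut edges: Plant→Sub3 (12), Plant→Sub2 (2); capacity 12 + 2 = 14.
Cut capacity 17 exceeds the max flow 14, so it is not minimum.

No — its capacity is 17, but the minimum cut has capacity 14.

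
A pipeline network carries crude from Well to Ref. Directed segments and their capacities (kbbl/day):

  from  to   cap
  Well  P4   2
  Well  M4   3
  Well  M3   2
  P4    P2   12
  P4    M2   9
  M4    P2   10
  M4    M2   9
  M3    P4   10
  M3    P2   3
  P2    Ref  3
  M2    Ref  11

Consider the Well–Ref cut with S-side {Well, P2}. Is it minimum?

Given cut capacity: 2 + 3 + 2 + 3 = 10.
Augment Well→P4→P2→Ref: bottleneck 2, flow now 2.
Augment Well→M4→P2→Ref: bottleneck 1, flow now 3.
Augment Well→M4→M2→Ref: bottleneck 2, flow now 5.
Augment Well→M3→P4→M2→Ref: bottleneck 2, flow now 7.
No augmenting path remains; maximum flow = 7.
In the residual graph, reachable from Well: {Well}.
Min-cut edges: Well→P4 (2), Well→M4 (3), Well→M3 (2); capacity 2 + 3 + 2 = 7.
Cut capacity 10 exceeds the max flow 7, so it is not minimum.

No — its capacity is 10, but the minimum cut has capacity 7.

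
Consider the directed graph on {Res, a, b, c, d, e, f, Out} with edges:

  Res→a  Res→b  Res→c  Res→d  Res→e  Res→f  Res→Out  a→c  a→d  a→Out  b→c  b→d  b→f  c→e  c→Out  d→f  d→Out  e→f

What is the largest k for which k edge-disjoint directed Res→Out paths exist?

Assign every edge capacity 1; by Menger, the answer equals the max flow.
Path Res→Out (+1); total 1.
Path Res→a→Out (+1); total 2.
Path Res→c→Out (+1); total 3.
Path Res→d→Out (+1); total 4.
No residual Res→Out path; max flow = 4.
Certifying cut of size 4: {Res→Out, Res→a, c→Out, d→Out}.

4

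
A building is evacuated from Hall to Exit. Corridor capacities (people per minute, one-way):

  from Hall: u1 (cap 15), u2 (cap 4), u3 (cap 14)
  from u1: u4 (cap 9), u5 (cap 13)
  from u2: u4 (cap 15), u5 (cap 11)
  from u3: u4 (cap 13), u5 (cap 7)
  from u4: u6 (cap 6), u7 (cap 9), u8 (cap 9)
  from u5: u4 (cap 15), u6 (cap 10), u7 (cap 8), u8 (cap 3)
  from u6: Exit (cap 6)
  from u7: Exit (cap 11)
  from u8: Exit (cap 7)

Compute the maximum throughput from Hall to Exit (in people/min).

24

Augment Hall→u1→u4→u6→Exit: bottleneck 6, flow now 6.
Augment Hall→u1→u4→u7→Exit: bottleneck 3, flow now 9.
Augment Hall→u1→u5→u7→Exit: bottleneck 6, flow now 15.
Augment Hall→u2→u4→u7→Exit: bottleneck 2, flow now 17.
Augment Hall→u2→u4→u8→Exit: bottleneck 2, flow now 19.
Augment Hall→u3→u4→u8→Exit: bottleneck 5, flow now 24.
No augmenting path remains; maximum flow = 24.
In the residual graph, reachable from Hall: {Hall, u1, u2, u3, u4, u5, u6, u7, u8}.
Min-cut edges: u6→Exit (6), u7→Exit (11), u8→Exit (7); capacity 6 + 11 + 7 = 24.
This cut is saturated, so no flow can exceed 24.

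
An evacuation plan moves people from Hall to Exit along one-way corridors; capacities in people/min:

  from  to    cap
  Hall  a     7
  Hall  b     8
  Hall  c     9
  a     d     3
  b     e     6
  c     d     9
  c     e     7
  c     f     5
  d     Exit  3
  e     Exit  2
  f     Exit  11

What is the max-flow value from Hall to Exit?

Augment Hall→a→d→Exit: bottleneck 3, flow now 3.
Augment Hall→b→e→Exit: bottleneck 2, flow now 5.
Augment Hall→c→f→Exit: bottleneck 5, flow now 10.
No augmenting path remains; maximum flow = 10.
In the residual graph, reachable from Hall: {Hall, a, b, c, d, e}.
Min-cut edges: c→f (5), d→Exit (3), e→Exit (2); capacity 5 + 3 + 2 = 10.
This cut is saturated, so no flow can exceed 10.

10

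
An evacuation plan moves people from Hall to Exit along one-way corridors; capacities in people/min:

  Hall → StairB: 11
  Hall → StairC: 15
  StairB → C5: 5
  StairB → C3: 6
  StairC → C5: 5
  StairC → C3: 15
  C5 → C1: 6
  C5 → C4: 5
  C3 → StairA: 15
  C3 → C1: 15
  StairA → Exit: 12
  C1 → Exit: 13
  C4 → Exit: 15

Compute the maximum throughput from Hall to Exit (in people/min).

Augment Hall→StairB→C5→C1→Exit: bottleneck 5, flow now 5.
Augment Hall→StairB→C3→StairA→Exit: bottleneck 6, flow now 11.
Augment Hall→StairC→C5→C1→Exit: bottleneck 1, flow now 12.
Augment Hall→StairC→C5→C4→Exit: bottleneck 4, flow now 16.
Augment Hall→StairC→C3→StairA→Exit: bottleneck 6, flow now 22.
Augment Hall→StairC→C3→C1→Exit: bottleneck 4, flow now 26.
No augmenting path remains; maximum flow = 26.
In the residual graph, reachable from Hall: {Hall}.
Min-cut edges: Hall→StairB (11), Hall→StairC (15); capacity 11 + 15 = 26.
This cut is saturated, so no flow can exceed 26.

26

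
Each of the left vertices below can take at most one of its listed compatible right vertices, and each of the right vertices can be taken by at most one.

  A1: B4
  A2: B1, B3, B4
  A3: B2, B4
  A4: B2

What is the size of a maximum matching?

Unit-capacity flow: source→left, listed edges, right→sink; max matching = max flow.
Augmenting path A1→B4 (+1); matched 1.
Augmenting path A2→B1 (+1); matched 2.
Augmenting path A3→B2 (+1); matched 3.
No augmenting path remains; maximum matching = 3.
König certificate: {A2, B2, B4} is a vertex cover of size 3 (every listed pair touches it), so no matching can be larger.

3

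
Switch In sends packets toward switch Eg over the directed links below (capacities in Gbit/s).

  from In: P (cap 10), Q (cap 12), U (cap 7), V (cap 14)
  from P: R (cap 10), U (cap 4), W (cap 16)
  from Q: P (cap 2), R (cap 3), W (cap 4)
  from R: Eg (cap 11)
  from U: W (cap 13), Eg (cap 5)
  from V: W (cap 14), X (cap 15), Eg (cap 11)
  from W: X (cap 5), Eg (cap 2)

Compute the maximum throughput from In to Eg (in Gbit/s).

29

Augment In→U→Eg: bottleneck 5, flow now 5.
Augment In→V→Eg: bottleneck 11, flow now 16.
Augment In→P→R→Eg: bottleneck 10, flow now 26.
Augment In→Q→R→Eg: bottleneck 1, flow now 27.
Augment In→Q→W→Eg: bottleneck 2, flow now 29.
No augmenting path remains; maximum flow = 29.
In the residual graph, reachable from In: {In, P, Q, R, U, V, W, X}.
Min-cut edges: R→Eg (11), U→Eg (5), V→Eg (11), W→Eg (2); capacity 11 + 5 + 11 + 2 = 29.
This cut is saturated, so no flow can exceed 29.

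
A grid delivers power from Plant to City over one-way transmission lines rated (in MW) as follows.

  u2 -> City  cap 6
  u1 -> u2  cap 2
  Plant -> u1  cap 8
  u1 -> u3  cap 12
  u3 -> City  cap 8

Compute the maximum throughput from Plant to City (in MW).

8

Augment Plant→u1→u2→City: bottleneck 2, flow now 2.
Augment Plant→u1→u3→City: bottleneck 6, flow now 8.
No augmenting path remains; maximum flow = 8.
In the residual graph, reachable from Plant: {Plant}.
Min-cut edges: Plant→u1 (8); capacity 8 = 8.
This cut is saturated, so no flow can exceed 8.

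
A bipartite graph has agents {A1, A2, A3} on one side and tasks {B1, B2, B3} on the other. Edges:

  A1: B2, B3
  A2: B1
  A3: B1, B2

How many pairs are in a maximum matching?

Unit-capacity flow: source→left, listed edges, right→sink; max matching = max flow.
Augmenting path A1→B2 (+1); matched 1.
Augmenting path A2→B1 (+1); matched 2.
Augmenting path A3→B2→A1→B3 (+1); matched 3.
No augmenting path remains; maximum matching = 3.
König certificate: {A1, A2, A3} is a vertex cover of size 3 (every listed pair touches it), so no matching can be larger.

3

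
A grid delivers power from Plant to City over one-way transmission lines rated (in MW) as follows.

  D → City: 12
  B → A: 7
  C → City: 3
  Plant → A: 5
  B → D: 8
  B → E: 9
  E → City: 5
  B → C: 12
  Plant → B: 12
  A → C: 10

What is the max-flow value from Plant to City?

Augment Plant→A→C→City: bottleneck 3, flow now 3.
Augment Plant→B→D→City: bottleneck 8, flow now 11.
Augment Plant→B→E→City: bottleneck 4, flow now 15.
No augmenting path remains; maximum flow = 15.
In the residual graph, reachable from Plant: {Plant, A, C}.
Min-cut edges: Plant→B (12), C→City (3); capacity 12 + 3 = 15.
This cut is saturated, so no flow can exceed 15.

15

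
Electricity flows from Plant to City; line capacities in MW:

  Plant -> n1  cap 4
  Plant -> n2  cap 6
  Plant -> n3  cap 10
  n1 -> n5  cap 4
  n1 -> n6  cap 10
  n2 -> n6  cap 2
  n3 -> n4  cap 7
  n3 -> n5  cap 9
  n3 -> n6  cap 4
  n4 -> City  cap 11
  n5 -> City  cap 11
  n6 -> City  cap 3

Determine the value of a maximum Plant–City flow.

16

Augment Plant→n1→n5→City: bottleneck 4, flow now 4.
Augment Plant→n2→n6→City: bottleneck 2, flow now 6.
Augment Plant→n3→n4→City: bottleneck 7, flow now 13.
Augment Plant→n3→n5→City: bottleneck 3, flow now 16.
No augmenting path remains; maximum flow = 16.
In the residual graph, reachable from Plant: {Plant, n2}.
Min-cut edges: Plant→n1 (4), Plant→n3 (10), n2→n6 (2); capacity 4 + 10 + 2 = 16.
This cut is saturated, so no flow can exceed 16.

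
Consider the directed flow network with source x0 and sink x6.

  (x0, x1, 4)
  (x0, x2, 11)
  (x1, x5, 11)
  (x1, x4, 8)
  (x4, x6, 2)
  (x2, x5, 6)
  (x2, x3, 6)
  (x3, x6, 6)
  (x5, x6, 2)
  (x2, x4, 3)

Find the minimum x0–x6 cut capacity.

10

Augment x0→x1→x4→x6: bottleneck 2, flow now 2.
Augment x0→x1→x5→x6: bottleneck 2, flow now 4.
Augment x0→x2→x3→x6: bottleneck 6, flow now 10.
No augmenting path remains; maximum flow = 10.
By max-flow min-cut, the minimum cut capacity equals the max flow.
In the residual graph, reachable from x0: {x0, x1, x2, x4, x5}.
Min-cut edges: x2→x3 (6), x4→x6 (2), x5→x6 (2); capacity 6 + 2 + 2 = 10.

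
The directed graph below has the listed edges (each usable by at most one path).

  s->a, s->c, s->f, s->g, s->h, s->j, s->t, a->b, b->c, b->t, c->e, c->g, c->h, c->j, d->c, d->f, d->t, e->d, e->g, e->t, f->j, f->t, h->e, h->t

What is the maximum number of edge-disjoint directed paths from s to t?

5

Assign every edge capacity 1; by Menger, the answer equals the max flow.
Path s→t (+1); total 1.
Path s→f→t (+1); total 2.
Path s→h→t (+1); total 3.
Path s→a→b→t (+1); total 4.
Path s→c→e→t (+1); total 5.
No residual s→t path; max flow = 5.
Certifying cut of size 5: {s→a, s→c, s→f, s→h, s→t}.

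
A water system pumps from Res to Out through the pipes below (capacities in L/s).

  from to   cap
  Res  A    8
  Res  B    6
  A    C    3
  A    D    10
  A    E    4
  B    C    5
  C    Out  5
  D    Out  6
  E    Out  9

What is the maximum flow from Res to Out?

13

Augment Res→A→C→Out: bottleneck 3, flow now 3.
Augment Res→A→D→Out: bottleneck 5, flow now 8.
Augment Res→B→C→Out: bottleneck 2, flow now 10.
Augment Res→B→C→A→D→Out: bottleneck 1, flow now 11. (uses reverse residual edge)
Augment Res→B→C→A→E→Out: bottleneck 2, flow now 13. (uses reverse residual edge)
No augmenting path remains; maximum flow = 13.
In the residual graph, reachable from Res: {Res, B}.
Min-cut edges: Res→A (8), B→C (5); capacity 8 + 5 = 13.
This cut is saturated, so no flow can exceed 13.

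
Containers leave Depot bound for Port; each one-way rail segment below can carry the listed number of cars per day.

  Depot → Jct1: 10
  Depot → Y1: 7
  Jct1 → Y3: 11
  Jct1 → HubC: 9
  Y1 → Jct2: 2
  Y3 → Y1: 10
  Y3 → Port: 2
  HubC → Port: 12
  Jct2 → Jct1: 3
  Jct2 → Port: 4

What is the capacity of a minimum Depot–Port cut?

12

Augment Depot→Jct1→Y3→Port: bottleneck 2, flow now 2.
Augment Depot→Jct1→HubC→Port: bottleneck 8, flow now 10.
Augment Depot→Y1→Jct2→Port: bottleneck 2, flow now 12.
No augmenting path remains; maximum flow = 12.
By max-flow min-cut, the minimum cut capacity equals the max flow.
In the residual graph, reachable from Depot: {Depot, Y1}.
Min-cut edges: Depot→Jct1 (10), Y1→Jct2 (2); capacity 10 + 2 = 12.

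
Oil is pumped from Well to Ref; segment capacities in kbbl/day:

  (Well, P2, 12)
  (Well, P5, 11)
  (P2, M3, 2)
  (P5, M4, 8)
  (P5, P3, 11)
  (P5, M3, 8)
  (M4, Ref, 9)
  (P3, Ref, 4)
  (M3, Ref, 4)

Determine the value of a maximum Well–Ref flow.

13

Augment Well→P2→M3→Ref: bottleneck 2, flow now 2.
Augment Well→P5→M4→Ref: bottleneck 8, flow now 10.
Augment Well→P5→P3→Ref: bottleneck 3, flow now 13.
No augmenting path remains; maximum flow = 13.
In the residual graph, reachable from Well: {Well, P2}.
Min-cut edges: Well→P5 (11), P2→M3 (2); capacity 11 + 2 = 13.
This cut is saturated, so no flow can exceed 13.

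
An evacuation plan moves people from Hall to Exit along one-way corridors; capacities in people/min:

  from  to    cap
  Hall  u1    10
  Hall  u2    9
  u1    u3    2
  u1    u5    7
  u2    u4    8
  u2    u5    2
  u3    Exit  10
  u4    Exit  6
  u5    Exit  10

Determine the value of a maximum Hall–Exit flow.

17

Augment Hall→u1→u3→Exit: bottleneck 2, flow now 2.
Augment Hall→u1→u5→Exit: bottleneck 7, flow now 9.
Augment Hall→u2→u4→Exit: bottleneck 6, flow now 15.
Augment Hall→u2→u5→Exit: bottleneck 2, flow now 17.
No augmenting path remains; maximum flow = 17.
In the residual graph, reachable from Hall: {Hall, u1, u2, u4}.
Min-cut edges: u1→u3 (2), u1→u5 (7), u2→u5 (2), u4→Exit (6); capacity 2 + 7 + 2 + 6 = 17.
This cut is saturated, so no flow can exceed 17.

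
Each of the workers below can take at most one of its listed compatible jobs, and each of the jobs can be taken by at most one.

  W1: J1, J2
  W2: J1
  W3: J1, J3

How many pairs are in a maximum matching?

3

Unit-capacity flow: source→left, listed edges, right→sink; max matching = max flow.
Augmenting path W1→J1 (+1); matched 1.
Augmenting path W3→J3 (+1); matched 2.
Augmenting path W2→J1→W1→J2 (+1); matched 3.
No augmenting path remains; maximum matching = 3.
König certificate: {W1, W2, W3} is a vertex cover of size 3 (every listed pair touches it), so no matching can be larger.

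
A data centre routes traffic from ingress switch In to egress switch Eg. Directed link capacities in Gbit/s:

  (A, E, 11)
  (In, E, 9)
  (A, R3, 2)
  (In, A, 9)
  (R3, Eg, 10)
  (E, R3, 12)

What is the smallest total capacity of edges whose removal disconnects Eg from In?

Augment In→A→R3→Eg: bottleneck 2, flow now 2.
Augment In→E→R3→Eg: bottleneck 8, flow now 10.
No augmenting path remains; maximum flow = 10.
By max-flow min-cut, the minimum cut capacity equals the max flow.
In the residual graph, reachable from In: {In, A, E, R3}.
Min-cut edges: R3→Eg (10); capacity 10 = 10.

10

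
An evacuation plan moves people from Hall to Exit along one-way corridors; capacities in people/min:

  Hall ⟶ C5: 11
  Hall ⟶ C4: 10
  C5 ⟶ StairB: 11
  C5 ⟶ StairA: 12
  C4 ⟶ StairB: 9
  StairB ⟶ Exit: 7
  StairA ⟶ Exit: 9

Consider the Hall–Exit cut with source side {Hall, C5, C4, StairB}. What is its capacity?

Edges leaving {Hall, C5, C4, StairB}: C5→StairA (12), StairB→Exit (7).
Cut capacity = 12 + 7 = 19.

19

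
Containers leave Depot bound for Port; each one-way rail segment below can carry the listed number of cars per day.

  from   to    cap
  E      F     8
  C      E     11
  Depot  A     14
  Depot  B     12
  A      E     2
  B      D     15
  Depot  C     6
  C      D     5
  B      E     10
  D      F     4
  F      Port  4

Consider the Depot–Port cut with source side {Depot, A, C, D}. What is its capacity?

Edges leaving {Depot, A, C, D}: Depot→B (12), A→E (2), C→E (11), D→F (4).
Cut capacity = 12 + 2 + 11 + 4 = 29.

29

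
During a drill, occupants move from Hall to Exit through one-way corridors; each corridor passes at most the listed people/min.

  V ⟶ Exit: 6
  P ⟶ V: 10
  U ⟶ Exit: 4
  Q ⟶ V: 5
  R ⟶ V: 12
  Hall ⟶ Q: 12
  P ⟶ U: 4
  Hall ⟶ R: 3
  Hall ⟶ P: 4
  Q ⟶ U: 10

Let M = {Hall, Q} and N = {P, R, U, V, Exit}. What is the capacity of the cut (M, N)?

Edges leaving {Hall, Q}: Hall→P (4), Hall→R (3), Q→U (10), Q→V (5).
Cut capacity = 4 + 3 + 10 + 5 = 22.

22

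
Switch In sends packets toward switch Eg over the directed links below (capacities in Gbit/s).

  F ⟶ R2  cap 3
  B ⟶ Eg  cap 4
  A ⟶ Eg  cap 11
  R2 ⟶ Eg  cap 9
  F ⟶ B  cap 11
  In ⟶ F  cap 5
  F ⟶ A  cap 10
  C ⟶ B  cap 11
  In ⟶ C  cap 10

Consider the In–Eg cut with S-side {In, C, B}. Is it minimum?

Given cut capacity: 5 + 4 = 9.
Augment In→F→R2→Eg: bottleneck 3, flow now 3.
Augment In→F→A→Eg: bottleneck 2, flow now 5.
Augment In→C→B→Eg: bottleneck 4, flow now 9.
No augmenting path remains; maximum flow = 9.
Cut capacity 9 equals the max flow, so it is a minimum cut.

Yes — it is a minimum cut (capacity 9).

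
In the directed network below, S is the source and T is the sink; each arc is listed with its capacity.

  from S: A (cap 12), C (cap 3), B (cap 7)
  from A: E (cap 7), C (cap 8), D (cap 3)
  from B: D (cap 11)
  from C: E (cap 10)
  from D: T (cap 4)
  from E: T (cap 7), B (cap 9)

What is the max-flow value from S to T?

Augment S→A→D→T: bottleneck 3, flow now 3.
Augment S→A→E→T: bottleneck 7, flow now 10.
Augment S→B→D→T: bottleneck 1, flow now 11.
No augmenting path remains; maximum flow = 11.
In the residual graph, reachable from S: {S, A, B, C, D, E}.
Min-cut edges: D→T (4), E→T (7); capacity 4 + 7 = 11.
This cut is saturated, so no flow can exceed 11.

11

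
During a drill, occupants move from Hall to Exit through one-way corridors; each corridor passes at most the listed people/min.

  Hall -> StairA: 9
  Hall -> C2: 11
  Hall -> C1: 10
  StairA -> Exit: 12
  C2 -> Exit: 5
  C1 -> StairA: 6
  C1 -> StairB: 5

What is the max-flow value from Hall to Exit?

Augment Hall→StairA→Exit: bottleneck 9, flow now 9.
Augment Hall→C2→Exit: bottleneck 5, flow now 14.
Augment Hall→C1→StairA→Exit: bottleneck 3, flow now 17.
No augmenting path remains; maximum flow = 17.
In the residual graph, reachable from Hall: {Hall, StairA, C2, C1, StairB}.
Min-cut edges: StairA→Exit (12), C2→Exit (5); capacity 12 + 5 = 17.
This cut is saturated, so no flow can exceed 17.

17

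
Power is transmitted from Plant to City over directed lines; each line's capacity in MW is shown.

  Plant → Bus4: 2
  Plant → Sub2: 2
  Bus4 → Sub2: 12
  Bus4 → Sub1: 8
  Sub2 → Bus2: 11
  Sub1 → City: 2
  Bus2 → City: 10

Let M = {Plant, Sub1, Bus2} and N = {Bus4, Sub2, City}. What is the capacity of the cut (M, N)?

16

Edges leaving {Plant, Sub1, Bus2}: Plant→Bus4 (2), Plant→Sub2 (2), Sub1→City (2), Bus2→City (10).
Cut capacity = 2 + 2 + 2 + 10 = 16.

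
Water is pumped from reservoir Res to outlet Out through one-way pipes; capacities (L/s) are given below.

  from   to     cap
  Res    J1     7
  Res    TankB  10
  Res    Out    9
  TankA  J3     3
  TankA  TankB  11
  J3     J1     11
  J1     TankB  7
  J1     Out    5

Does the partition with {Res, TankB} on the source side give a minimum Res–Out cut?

No — its capacity is 16, but the minimum cut has capacity 14.

Given cut capacity: 7 + 9 = 16.
Augment Res→Out: bottleneck 9, flow now 9.
Augment Res→J1→Out: bottleneck 5, flow now 14.
No augmenting path remains; maximum flow = 14.
In the residual graph, reachable from Res: {Res, J1, TankB}.
Min-cut edges: Res→Out (9), J1→Out (5); capacity 9 + 5 = 14.
Cut capacity 16 exceeds the max flow 14, so it is not minimum.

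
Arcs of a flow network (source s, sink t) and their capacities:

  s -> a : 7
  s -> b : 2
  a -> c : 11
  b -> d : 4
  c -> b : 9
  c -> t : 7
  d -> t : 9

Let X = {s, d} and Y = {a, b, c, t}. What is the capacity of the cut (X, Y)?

18

Edges leaving {s, d}: s→a (7), s→b (2), d→t (9).
Cut capacity = 7 + 2 + 9 = 18.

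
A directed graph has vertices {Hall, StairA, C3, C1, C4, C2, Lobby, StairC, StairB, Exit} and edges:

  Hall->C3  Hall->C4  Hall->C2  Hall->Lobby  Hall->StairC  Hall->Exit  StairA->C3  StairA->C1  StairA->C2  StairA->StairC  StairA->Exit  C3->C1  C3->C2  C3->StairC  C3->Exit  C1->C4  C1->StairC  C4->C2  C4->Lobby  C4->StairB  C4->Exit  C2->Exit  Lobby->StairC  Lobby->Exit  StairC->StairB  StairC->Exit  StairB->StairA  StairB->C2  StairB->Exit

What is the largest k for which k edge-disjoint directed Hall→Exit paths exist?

Assign every edge capacity 1; by Menger, the answer equals the max flow.
Path Hall→Exit (+1); total 1.
Path Hall→C3→Exit (+1); total 2.
Path Hall→C4→Exit (+1); total 3.
Path Hall→C2→Exit (+1); total 4.
Path Hall→Lobby→Exit (+1); total 5.
Path Hall→StairC→Exit (+1); total 6.
No residual Hall→Exit path; max flow = 6.
Certifying cut of size 6: {Hall→C2, Hall→C3, Hall→C4, Hall→Exit, Hall→Lobby, Hall→StairC}.

6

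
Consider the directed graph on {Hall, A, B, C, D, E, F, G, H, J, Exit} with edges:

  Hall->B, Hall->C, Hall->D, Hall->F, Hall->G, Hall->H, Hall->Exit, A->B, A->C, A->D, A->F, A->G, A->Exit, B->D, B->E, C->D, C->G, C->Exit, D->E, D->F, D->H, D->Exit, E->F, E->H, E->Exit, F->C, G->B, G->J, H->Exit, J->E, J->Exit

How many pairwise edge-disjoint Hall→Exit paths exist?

6

Assign every edge capacity 1; by Menger, the answer equals the max flow.
Path Hall→Exit (+1); total 1.
Path Hall→C→Exit (+1); total 2.
Path Hall→D→Exit (+1); total 3.
Path Hall→H→Exit (+1); total 4.
Path Hall→B→E→Exit (+1); total 5.
Path Hall→G→J→Exit (+1); total 6.
No residual Hall→Exit path; max flow = 6.
Certifying cut of size 6: {C→Exit, D→Exit, E→Exit, G→J, H→Exit, Hall→Exit}.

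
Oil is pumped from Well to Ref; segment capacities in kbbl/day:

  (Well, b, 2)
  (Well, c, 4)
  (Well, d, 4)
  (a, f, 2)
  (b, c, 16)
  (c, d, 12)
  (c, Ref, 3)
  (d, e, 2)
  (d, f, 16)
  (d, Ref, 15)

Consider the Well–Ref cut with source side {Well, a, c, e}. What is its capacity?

23

Edges leaving {Well, a, c, e}: Well→b (2), Well→d (4), a→f (2), c→d (12), c→Ref (3).
Cut capacity = 2 + 4 + 2 + 12 + 3 = 23.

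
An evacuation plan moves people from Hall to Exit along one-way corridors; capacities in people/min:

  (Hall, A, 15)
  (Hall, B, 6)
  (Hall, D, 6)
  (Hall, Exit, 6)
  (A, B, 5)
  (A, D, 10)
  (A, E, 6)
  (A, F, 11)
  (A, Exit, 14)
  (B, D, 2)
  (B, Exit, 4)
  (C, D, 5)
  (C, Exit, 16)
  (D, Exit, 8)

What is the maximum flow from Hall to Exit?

32

Augment Hall→Exit: bottleneck 6, flow now 6.
Augment Hall→A→Exit: bottleneck 14, flow now 20.
Augment Hall→B→Exit: bottleneck 4, flow now 24.
Augment Hall→D→Exit: bottleneck 6, flow now 30.
Augment Hall→A→D→Exit: bottleneck 1, flow now 31.
Augment Hall→B→D→Exit: bottleneck 1, flow now 32.
No augmenting path remains; maximum flow = 32.
In the residual graph, reachable from Hall: {Hall, A, B, D, E, F}.
Min-cut edges: Hall→Exit (6), A→Exit (14), B→Exit (4), D→Exit (8); capacity 6 + 14 + 4 + 8 = 32.
This cut is saturated, so no flow can exceed 32.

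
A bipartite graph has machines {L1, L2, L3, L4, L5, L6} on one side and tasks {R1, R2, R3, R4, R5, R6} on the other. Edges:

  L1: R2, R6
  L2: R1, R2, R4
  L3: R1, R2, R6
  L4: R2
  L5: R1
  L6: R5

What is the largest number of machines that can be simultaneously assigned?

Unit-capacity flow: source→left, listed edges, right→sink; max matching = max flow.
Augmenting path L1→R2 (+1); matched 1.
Augmenting path L2→R1 (+1); matched 2.
Augmenting path L3→R6 (+1); matched 3.
Augmenting path L6→R5 (+1); matched 4.
Augmenting path L5→R1→L2→R4 (+1); matched 5.
No augmenting path remains; maximum matching = 5.
König certificate: {L2, L6, R1, R2, R6} is a vertex cover of size 5 (every listed pair touches it), so no matching can be larger.

5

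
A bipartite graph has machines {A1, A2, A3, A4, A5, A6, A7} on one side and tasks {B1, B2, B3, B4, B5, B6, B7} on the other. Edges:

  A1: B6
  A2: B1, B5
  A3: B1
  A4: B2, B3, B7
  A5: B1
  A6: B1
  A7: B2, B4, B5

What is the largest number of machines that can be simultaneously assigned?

5

Unit-capacity flow: source→left, listed edges, right→sink; max matching = max flow.
Augmenting path A1→B6 (+1); matched 1.
Augmenting path A2→B1 (+1); matched 2.
Augmenting path A4→B2 (+1); matched 3.
Augmenting path A7→B4 (+1); matched 4.
Augmenting path A3→B1→A2→B5 (+1); matched 5.
No augmenting path remains; maximum matching = 5.
König certificate: {A1, A2, A4, A7, B1} is a vertex cover of size 5 (every listed pair touches it), so no matching can be larger.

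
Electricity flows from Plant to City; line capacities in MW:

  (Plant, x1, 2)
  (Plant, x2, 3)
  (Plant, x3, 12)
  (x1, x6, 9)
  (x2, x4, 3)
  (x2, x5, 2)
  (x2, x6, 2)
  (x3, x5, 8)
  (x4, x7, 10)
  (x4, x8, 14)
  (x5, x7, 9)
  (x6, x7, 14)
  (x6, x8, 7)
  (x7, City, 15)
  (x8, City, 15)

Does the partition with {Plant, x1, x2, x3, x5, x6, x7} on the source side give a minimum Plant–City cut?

Given cut capacity: 3 + 7 + 15 = 25.
Augment Plant→x1→x6→x7→City: bottleneck 2, flow now 2.
Augment Plant→x2→x4→x7→City: bottleneck 3, flow now 5.
Augment Plant→x3→x5→x7→City: bottleneck 8, flow now 13.
No augmenting path remains; maximum flow = 13.
In the residual graph, reachable from Plant: {Plant, x3}.
Min-cut edges: Plant→x1 (2), Plant→x2 (3), x3→x5 (8); capacity 2 + 3 + 8 = 13.
Cut capacity 25 exceeds the max flow 13, so it is not minimum.

No — its capacity is 25, but the minimum cut has capacity 13.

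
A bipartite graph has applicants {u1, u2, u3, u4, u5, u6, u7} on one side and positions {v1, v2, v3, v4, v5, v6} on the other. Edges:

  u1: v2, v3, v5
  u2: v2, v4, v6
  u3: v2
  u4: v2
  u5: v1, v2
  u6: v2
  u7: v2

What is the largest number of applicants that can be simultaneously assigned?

Unit-capacity flow: source→left, listed edges, right→sink; max matching = max flow.
Augmenting path u1→v2 (+1); matched 1.
Augmenting path u2→v4 (+1); matched 2.
Augmenting path u5→v1 (+1); matched 3.
Augmenting path u3→v2→u1→v3 (+1); matched 4.
No augmenting path remains; maximum matching = 4.
König certificate: {u1, u2, u5, v2} is a vertex cover of size 4 (every listed pair touches it), so no matching can be larger.

4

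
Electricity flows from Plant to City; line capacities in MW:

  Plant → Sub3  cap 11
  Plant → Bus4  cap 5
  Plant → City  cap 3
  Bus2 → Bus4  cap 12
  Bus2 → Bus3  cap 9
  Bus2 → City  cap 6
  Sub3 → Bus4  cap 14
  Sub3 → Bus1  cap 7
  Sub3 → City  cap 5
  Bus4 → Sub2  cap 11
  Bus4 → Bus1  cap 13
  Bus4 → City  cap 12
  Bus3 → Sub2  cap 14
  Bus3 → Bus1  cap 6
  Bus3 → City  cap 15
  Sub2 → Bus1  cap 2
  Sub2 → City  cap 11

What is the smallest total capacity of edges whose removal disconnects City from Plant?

19

Augment Plant→City: bottleneck 3, flow now 3.
Augment Plant→Sub3→City: bottleneck 5, flow now 8.
Augment Plant→Bus4→City: bottleneck 5, flow now 13.
Augment Plant→Sub3→Bus4→City: bottleneck 6, flow now 19.
No augmenting path remains; maximum flow = 19.
By max-flow min-cut, the minimum cut capacity equals the max flow.
In the residual graph, reachable from Plant: {Plant}.
Min-cut edges: Plant→Sub3 (11), Plant→Bus4 (5), Plant→City (3); capacity 11 + 5 + 3 = 19.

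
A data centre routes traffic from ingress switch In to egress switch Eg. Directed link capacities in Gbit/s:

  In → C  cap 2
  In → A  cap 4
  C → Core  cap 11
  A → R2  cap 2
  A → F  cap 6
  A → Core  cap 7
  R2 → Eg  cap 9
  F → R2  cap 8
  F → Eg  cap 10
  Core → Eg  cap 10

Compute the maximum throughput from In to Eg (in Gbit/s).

6

Augment In→C→Core→Eg: bottleneck 2, flow now 2.
Augment In→A→R2→Eg: bottleneck 2, flow now 4.
Augment In→A→F→Eg: bottleneck 2, flow now 6.
No augmenting path remains; maximum flow = 6.
In the residual graph, reachable from In: {In}.
Min-cut edges: In→C (2), In→A (4); capacity 2 + 4 = 6.
This cut is saturated, so no flow can exceed 6.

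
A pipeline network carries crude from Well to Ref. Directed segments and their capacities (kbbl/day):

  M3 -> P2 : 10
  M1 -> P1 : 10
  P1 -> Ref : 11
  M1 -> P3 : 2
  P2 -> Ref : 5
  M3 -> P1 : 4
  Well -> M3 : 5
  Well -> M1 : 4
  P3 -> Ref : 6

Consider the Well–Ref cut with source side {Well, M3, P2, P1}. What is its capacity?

20

Edges leaving {Well, M3, P2, P1}: Well→M1 (4), P2→Ref (5), P1→Ref (11).
Cut capacity = 4 + 5 + 11 = 20.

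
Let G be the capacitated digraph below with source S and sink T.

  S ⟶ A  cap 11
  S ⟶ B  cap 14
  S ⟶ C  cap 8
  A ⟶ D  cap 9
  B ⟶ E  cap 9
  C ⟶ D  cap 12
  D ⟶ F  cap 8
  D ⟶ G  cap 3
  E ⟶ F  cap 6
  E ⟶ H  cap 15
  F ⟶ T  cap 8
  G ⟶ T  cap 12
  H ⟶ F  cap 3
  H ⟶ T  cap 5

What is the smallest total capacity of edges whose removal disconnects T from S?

16

Augment S→A→D→F→T: bottleneck 8, flow now 8.
Augment S→A→D→G→T: bottleneck 1, flow now 9.
Augment S→B→E→H→T: bottleneck 5, flow now 14.
Augment S→C→D→G→T: bottleneck 2, flow now 16.
No augmenting path remains; maximum flow = 16.
By max-flow min-cut, the minimum cut capacity equals the max flow.
In the residual graph, reachable from S: {S, A, B, C, D, E, F, H}.
Min-cut edges: D→G (3), F→T (8), H→T (5); capacity 3 + 8 + 5 = 16.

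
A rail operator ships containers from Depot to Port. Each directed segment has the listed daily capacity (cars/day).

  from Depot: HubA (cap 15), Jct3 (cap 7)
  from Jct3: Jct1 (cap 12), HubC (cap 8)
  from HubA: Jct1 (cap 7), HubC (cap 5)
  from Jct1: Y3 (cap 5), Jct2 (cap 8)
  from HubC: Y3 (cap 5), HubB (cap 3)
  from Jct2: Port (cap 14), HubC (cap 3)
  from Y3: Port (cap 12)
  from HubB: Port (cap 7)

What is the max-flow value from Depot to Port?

19

Augment Depot→Jct3→Jct1→Jct2→Port: bottleneck 7, flow now 7.
Augment Depot→HubA→Jct1→Jct2→Port: bottleneck 1, flow now 8.
Augment Depot→HubA→Jct1→Y3→Port: bottleneck 5, flow now 13.
Augment Depot→HubA→HubC→Y3→Port: bottleneck 5, flow now 18.
Augment Depot→HubA→Jct1→Jct3→HubC→HubB→Port: bottleneck 1, flow now 19. (uses reverse residual edge)
No augmenting path remains; maximum flow = 19.
In the residual graph, reachable from Depot: {Depot, HubA}.
Min-cut edges: Depot→Jct3 (7), HubA→Jct1 (7), HubA→HubC (5); capacity 7 + 7 + 5 = 19.
This cut is saturated, so no flow can exceed 19.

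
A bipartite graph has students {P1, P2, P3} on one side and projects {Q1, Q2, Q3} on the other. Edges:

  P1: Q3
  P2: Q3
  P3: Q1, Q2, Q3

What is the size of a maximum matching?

2

Unit-capacity flow: source→left, listed edges, right→sink; max matching = max flow.
Augmenting path P1→Q3 (+1); matched 1.
Augmenting path P3→Q1 (+1); matched 2.
No augmenting path remains; maximum matching = 2.
König certificate: {P3, Q3} is a vertex cover of size 2 (every listed pair touches it), so no matching can be larger.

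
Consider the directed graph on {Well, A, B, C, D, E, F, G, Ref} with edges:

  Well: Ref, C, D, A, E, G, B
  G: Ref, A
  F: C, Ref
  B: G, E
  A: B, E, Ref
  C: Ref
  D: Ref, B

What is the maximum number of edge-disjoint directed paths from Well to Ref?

5

Assign every edge capacity 1; by Menger, the answer equals the max flow.
Path Well→Ref (+1); total 1.
Path Well→A→Ref (+1); total 2.
Path Well→C→Ref (+1); total 3.
Path Well→D→Ref (+1); total 4.
Path Well→G→Ref (+1); total 5.
No residual Well→Ref path; max flow = 5.
Certifying cut of size 5: {A→Ref, G→Ref, Well→C, Well→D, Well→Ref}.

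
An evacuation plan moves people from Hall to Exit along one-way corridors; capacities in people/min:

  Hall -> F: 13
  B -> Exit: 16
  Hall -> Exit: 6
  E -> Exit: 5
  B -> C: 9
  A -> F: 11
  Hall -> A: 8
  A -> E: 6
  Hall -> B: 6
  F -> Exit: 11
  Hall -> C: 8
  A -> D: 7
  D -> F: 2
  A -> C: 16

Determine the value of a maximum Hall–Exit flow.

28

Augment Hall→Exit: bottleneck 6, flow now 6.
Augment Hall→B→Exit: bottleneck 6, flow now 12.
Augment Hall→F→Exit: bottleneck 11, flow now 23.
Augment Hall→A→E→Exit: bottleneck 5, flow now 28.
No augmenting path remains; maximum flow = 28.
In the residual graph, reachable from Hall: {Hall, A, C, D, E, F}.
Min-cut edges: Hall→B (6), Hall→Exit (6), E→Exit (5), F→Exit (11); capacity 6 + 6 + 5 + 11 = 28.
This cut is saturated, so no flow can exceed 28.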